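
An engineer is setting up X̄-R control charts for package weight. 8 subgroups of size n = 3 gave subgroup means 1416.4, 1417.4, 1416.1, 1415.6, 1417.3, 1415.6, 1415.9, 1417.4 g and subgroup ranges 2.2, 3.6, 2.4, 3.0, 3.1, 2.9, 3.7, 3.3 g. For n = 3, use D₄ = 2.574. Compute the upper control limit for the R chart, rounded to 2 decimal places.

R̄ = (2.2 + 3.6 + 2.4 + 3.0 + 3.1 + 2.9 + 3.7 + 3.3) / 8 = 24.2000 / 8 = 3.0250
UCL_R = D₄·R̄ = 2.574 × 3.0250 = 7.7863

7.79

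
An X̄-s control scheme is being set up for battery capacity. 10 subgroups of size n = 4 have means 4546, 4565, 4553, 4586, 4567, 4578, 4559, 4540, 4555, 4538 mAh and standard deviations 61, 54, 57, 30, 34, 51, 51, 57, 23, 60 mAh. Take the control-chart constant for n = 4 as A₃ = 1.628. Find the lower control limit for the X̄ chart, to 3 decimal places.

X̄̄ = (4546 + 4565 + 4553 + 4586 + 4567 + 4578 + 4559 + 4540 + 4555 + 4538) / 10 = 4558.7000
s̄ = (61 + 54 + 57 + 30 + 34 + 51 + 51 + 57 + 23 + 60) / 10 = 47.8000
LCL = X̄̄ − A₃·s̄ = 4558.7000 − 1.628 × 47.8000 = 4480.8816

4480.882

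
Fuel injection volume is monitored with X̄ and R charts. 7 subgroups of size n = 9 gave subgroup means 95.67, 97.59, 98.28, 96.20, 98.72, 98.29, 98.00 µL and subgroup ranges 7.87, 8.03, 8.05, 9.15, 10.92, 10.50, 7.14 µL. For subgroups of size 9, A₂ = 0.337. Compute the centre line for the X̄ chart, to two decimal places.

97.54

X̄̄ = (95.67 + 97.59 + 98.28 + 96.20 + 98.72 + 98.29 + 98.00) / 7 = 682.7500 / 7 = 97.5357
CL = X̄̄ = 97.5357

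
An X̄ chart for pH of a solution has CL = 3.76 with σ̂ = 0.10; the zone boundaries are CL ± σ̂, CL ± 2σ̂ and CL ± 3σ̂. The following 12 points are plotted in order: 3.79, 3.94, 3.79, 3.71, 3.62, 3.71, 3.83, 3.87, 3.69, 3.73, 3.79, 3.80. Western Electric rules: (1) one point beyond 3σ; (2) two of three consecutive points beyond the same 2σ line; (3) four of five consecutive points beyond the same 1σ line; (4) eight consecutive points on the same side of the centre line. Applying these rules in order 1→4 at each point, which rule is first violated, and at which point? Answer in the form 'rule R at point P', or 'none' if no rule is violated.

Zone of each point (C = within 1σ̂, B = 1σ̂–2σ̂, A = 2σ̂–3σ̂, * = beyond 3σ̂; sign = side of CL): 1:+C, 2:+B, 3:+C, 4:-C, 5:-B, 6:-C, 7:+C, 8:+B, 9:-C, 10:-C, 11:+C, 12:+C
No rule fires across all 12 points.

none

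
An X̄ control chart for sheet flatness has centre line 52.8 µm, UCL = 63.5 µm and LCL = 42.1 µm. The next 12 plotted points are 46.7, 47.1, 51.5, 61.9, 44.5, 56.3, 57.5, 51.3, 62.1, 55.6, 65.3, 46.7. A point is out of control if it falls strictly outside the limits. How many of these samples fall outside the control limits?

1

Compare each point to [42.1, 63.5]: sample 11 = 65.3 > UCL.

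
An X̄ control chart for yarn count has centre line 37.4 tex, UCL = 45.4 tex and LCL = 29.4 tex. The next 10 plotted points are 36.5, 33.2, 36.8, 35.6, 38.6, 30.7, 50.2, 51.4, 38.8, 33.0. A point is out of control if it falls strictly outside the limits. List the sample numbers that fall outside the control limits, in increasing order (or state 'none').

Compare each point to [29.4, 45.4]: sample 7 = 50.2 > UCL; sample 8 = 51.4 > UCL.

7, 8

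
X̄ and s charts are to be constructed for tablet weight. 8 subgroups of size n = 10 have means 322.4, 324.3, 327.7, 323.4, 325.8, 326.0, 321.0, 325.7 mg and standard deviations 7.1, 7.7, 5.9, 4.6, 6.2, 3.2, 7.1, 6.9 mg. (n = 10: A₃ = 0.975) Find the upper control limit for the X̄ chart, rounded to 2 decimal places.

X̄̄ = (322.4 + 324.3 + 327.7 + 323.4 + 325.8 + 326.0 + 321.0 + 325.7) / 8 = 324.5375
s̄ = (7.1 + 7.7 + 5.9 + 4.6 + 6.2 + 3.2 + 7.1 + 6.9) / 8 = 6.0875
UCL = X̄̄ + A₃·s̄ = 324.5375 + 0.975 × 6.0875 = 330.4728

330.47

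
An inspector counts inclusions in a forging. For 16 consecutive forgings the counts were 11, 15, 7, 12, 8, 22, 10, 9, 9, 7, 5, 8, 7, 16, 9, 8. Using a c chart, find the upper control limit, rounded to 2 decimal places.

c̄ = (11 + 15 + 7 + 12 + 8 + 22 + 10 + 9 + 9 + 7 + 5 + 8 + 7 + 16 + 9 + 8) / 16 = 163 / 16 = 10.1875
UCL = c̄ + 3√c̄ = 10.1875 + 3 × √10.1875 = 10.1875 + 3 × 3.1918 = 19.7629

19.76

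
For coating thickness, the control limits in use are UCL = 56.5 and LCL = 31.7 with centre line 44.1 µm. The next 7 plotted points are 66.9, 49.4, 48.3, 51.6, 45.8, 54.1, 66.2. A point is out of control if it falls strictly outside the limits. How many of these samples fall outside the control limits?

2

Compare each point to [31.7, 56.5]: sample 1 = 66.9 > UCL; sample 7 = 66.2 > UCL.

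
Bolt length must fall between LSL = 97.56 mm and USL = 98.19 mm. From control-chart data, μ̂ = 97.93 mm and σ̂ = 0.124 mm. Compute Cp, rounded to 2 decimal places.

0.85

Cp = (USL − LSL) / (6σ̂) = (98.19 − 97.56) / (6 × 0.124) = 0.6300 / 0.7440 = 0.8468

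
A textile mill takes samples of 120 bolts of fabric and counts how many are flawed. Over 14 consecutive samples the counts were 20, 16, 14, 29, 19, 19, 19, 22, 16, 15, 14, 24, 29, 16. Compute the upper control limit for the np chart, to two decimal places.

31.53

p̄ = Σdᵢ / (k·n) = 272 / (14 × 120) = 0.16190
UCL = np̄ + 3·√(np̄(1−p̄)) = 19.4286 + 3 × √(19.4286×0.83810) = 19.4286 + 3 × 4.0352 = 31.5342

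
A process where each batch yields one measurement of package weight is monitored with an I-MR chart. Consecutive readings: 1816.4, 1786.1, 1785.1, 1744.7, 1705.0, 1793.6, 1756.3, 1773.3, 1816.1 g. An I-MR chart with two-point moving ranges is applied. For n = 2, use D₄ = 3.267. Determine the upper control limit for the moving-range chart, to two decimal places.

121.33

Moving ranges: 30.3, 1.0, 40.4, 39.7, 88.6, 37.3, 17.0, 42.8; M̄R̄ = 297.1000 / 8 = 37.1375
UCL_MR = D₄·M̄R̄ = 3.267 × 37.1375 = 121.3282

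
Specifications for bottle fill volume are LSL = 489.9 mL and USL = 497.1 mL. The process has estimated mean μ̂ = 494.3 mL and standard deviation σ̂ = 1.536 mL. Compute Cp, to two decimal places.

Cp = (USL − LSL) / (6σ̂) = (497.1 − 489.9) / (6 × 1.536) = 7.2000 / 9.2160 = 0.7813

0.78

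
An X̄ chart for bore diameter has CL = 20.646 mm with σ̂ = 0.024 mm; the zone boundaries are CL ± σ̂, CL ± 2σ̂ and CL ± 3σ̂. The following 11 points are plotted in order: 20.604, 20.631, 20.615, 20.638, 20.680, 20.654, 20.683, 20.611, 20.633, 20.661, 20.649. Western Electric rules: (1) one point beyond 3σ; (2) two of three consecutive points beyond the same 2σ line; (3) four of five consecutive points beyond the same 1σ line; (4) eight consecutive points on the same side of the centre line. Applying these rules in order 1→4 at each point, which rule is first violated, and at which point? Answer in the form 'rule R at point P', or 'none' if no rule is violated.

none

Zone of each point (C = within 1σ̂, B = 1σ̂–2σ̂, A = 2σ̂–3σ̂, * = beyond 3σ̂; sign = side of CL): 1:-B, 2:-C, 3:-B, 4:-C, 5:+B, 6:+C, 7:+B, 8:-B, 9:-C, 10:+C, 11:+C
No rule fires across all 11 points.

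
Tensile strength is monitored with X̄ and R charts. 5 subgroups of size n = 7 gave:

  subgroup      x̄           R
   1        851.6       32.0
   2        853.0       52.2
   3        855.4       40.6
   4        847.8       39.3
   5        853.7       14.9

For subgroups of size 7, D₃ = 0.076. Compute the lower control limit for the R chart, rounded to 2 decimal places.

2.72

R̄ = (32.0 + 52.2 + 40.6 + 39.3 + 14.9) / 5 = 179.0000 / 5 = 35.8000
LCL_R = D₃·R̄ = 0.076 × 35.8000 = 2.7208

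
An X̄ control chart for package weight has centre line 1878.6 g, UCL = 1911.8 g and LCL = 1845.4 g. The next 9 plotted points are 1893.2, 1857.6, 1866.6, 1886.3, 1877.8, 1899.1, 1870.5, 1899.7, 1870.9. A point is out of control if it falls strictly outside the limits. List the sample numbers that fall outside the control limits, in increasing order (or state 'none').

All 9 points lie within [1845.4, 1911.8].

none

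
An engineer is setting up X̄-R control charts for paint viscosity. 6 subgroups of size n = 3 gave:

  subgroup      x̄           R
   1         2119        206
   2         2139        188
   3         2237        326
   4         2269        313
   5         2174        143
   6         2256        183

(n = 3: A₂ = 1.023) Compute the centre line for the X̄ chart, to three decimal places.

2199.000

X̄̄ = (2119 + 2139 + 2237 + 2269 + 2174 + 2256) / 6 = 13194.0000 / 6 = 2199.0000
CL = X̄̄ = 2199.0000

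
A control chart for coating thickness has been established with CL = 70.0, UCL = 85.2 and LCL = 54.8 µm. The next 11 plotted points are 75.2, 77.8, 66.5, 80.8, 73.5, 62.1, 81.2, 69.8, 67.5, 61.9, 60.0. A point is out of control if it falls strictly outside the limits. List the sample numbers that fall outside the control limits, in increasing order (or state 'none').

All 11 points lie within [54.8, 85.2].

none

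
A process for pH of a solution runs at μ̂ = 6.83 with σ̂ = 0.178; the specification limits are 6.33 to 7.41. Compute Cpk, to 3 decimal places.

0.936

Cpu = (USL − μ̂) / (3σ̂) = (7.41 − 6.83) / (3 × 0.178) = 1.0861; Cpl = (μ̂ − LSL) / (3σ̂) = (6.83 − 6.33) / (3 × 0.178) = 0.9363; Cpk = min(Cpu, Cpl) = 0.9363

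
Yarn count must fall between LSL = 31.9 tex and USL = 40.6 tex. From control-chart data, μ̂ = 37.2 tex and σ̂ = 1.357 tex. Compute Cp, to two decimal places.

1.07

Cp = (USL − LSL) / (6σ̂) = (40.6 − 31.9) / (6 × 1.357) = 8.7000 / 8.1420 = 1.0685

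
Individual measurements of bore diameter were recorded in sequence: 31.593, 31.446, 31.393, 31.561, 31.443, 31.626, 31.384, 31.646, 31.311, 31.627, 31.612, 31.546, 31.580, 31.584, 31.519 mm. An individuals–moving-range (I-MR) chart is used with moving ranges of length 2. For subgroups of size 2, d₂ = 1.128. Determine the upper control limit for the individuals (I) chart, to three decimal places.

X̄ = (31.593 + 31.446 + 31.393 + 31.561 + 31.443 + 31.626 + 31.384 + 31.646 + 31.311 + 31.627 + 31.612 + 31.546 + 31.580 + 31.584 + 31.519) / 15 = 31.5247
Moving ranges: 0.147, 0.053, 0.168, 0.118, 0.183, 0.242, 0.262, 0.335, 0.316, 0.015, 0.066, 0.034, 0.004, 0.065; M̄R̄ = 2.0080 / 14 = 0.1434
UCL = X̄ + 3·M̄R̄/d₂ = 31.5247 + 3 × 0.1434 / 1.128 = 31.9062

31.906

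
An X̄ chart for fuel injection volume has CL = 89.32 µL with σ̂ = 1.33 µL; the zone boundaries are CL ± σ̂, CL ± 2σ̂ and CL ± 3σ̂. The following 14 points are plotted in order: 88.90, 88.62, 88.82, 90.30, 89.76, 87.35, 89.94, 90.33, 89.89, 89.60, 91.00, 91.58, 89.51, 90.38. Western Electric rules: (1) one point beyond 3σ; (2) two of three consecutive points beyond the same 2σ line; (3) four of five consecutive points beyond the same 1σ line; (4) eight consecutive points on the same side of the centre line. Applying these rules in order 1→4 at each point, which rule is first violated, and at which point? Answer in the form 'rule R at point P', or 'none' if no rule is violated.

Zone of each point (C = within 1σ̂, B = 1σ̂–2σ̂, A = 2σ̂–3σ̂, * = beyond 3σ̂; sign = side of CL): 1:-C, 2:-C, 3:-C, 4:+C, 5:+C, 6:-B, 7:+C, 8:+C, 9:+C, 10:+C, 11:+B, 12:+B, 13:+C, 14:+C
Rule 4 (eight consecutive points on the same side of the centre line) is satisfied at point 14.

rule 4 at point 14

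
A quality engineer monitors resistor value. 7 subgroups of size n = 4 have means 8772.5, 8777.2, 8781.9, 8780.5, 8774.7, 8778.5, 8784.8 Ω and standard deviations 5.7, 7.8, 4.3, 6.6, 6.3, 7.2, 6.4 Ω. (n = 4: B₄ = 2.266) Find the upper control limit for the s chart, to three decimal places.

s̄ = (5.7 + 7.8 + 4.3 + 6.6 + 6.3 + 7.2 + 6.4) / 7 = 6.3286
UCL_s = B₄·s̄ = 2.266 × 6.3286 = 14.3405

14.341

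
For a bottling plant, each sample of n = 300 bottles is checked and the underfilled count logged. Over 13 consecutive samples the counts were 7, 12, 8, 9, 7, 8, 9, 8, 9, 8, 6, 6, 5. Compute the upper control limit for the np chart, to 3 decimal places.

16.139

p̄ = Σdᵢ / (k·n) = 102 / (13 × 300) = 0.02615
UCL = np̄ + 3·√(np̄(1−p̄)) = 7.8462 + 3 × √(7.8462×0.97385) = 7.8462 + 3 × 2.7642 = 16.1388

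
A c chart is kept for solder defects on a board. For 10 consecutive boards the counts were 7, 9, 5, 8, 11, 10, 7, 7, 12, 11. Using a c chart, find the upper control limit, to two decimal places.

c̄ = (7 + 9 + 5 + 8 + 11 + 10 + 7 + 7 + 12 + 11) / 10 = 87 / 10 = 8.7000
UCL = c̄ + 3√c̄ = 8.7000 + 3 × √8.7000 = 8.7000 + 3 × 2.9496 = 17.5487

17.55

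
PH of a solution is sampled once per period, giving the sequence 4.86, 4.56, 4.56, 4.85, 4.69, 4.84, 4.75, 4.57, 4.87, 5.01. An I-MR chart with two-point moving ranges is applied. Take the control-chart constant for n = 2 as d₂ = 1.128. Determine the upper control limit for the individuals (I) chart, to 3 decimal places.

5.232

X̄ = (4.86 + 4.56 + 4.56 + 4.85 + 4.69 + 4.84 + 4.75 + 4.57 + 4.87 + 5.01) / 10 = 4.7560
Moving ranges: 0.30, 0.00, 0.29, 0.16, 0.15, 0.09, 0.18, 0.30, 0.14; M̄R̄ = 1.6100 / 9 = 0.1789
UCL = X̄ + 3·M̄R̄/d₂ = 4.7560 + 3 × 0.1789 / 1.128 = 5.2318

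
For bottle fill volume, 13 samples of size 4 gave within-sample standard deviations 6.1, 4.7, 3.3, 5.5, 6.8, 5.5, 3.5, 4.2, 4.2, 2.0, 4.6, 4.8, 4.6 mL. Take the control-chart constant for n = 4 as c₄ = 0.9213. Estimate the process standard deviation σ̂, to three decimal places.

s̄ = (6.1 + 4.7 + 3.3 + 5.5 + 6.8 + 5.5 + 3.5 + 4.2 + 4.2 + 2.0 + 4.6 + 4.8 + 4.6) / 13 = 4.6000
σ̂ = s̄ / c₄ = 4.6000 / 0.9213 = 4.9929

4.993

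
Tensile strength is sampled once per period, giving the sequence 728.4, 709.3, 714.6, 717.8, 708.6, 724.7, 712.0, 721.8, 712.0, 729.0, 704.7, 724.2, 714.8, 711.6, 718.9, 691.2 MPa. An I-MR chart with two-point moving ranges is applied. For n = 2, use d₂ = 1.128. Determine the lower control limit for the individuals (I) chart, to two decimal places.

680.90

X̄ = (728.4 + 709.3 + 714.6 + 717.8 + 708.6 + 724.7 + 712.0 + 721.8 + 712.0 + 729.0 + 704.7 + 724.2 + 714.8 + 711.6 + 718.9 + 691.2) / 16 = 715.2250
Moving ranges: 19.1, 5.3, 3.2, 9.2, 16.1, 12.7, 9.8, 9.8, 17.0, 24.3, 19.5, 9.4, 3.2, 7.3, 27.7; M̄R̄ = 193.6000 / 15 = 12.9067
LCL = X̄ − 3·M̄R̄/d₂ = 715.2250 − 3 × 12.9067 / 1.128 = 680.8988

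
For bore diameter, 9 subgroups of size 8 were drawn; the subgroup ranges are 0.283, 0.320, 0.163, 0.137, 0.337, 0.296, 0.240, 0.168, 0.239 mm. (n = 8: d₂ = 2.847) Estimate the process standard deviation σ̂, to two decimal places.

R̄ = (0.283 + 0.320 + 0.163 + 0.137 + 0.337 + 0.296 + 0.240 + 0.168 + 0.239) / 9 = 0.2426
σ̂ = R̄ / d₂ = 0.2426 / 2.847 = 0.0852

0.09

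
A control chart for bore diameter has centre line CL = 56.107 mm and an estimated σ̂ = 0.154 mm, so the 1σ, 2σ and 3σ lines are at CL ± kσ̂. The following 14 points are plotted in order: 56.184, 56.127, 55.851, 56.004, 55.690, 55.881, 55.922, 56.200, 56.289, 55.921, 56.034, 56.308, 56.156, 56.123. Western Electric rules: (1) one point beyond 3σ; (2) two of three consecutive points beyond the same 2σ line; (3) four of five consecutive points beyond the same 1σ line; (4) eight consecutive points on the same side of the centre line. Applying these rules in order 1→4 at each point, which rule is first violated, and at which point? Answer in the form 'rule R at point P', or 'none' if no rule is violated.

Zone of each point (C = within 1σ̂, B = 1σ̂–2σ̂, A = 2σ̂–3σ̂, * = beyond 3σ̂; sign = side of CL): 1:+C, 2:+C, 3:-B, 4:-C, 5:-A, 6:-B, 7:-B, 8:+C, 9:+B, 10:-B, 11:-C, 12:+B, 13:+C, 14:+C
Rule 3 (four of five consecutive points beyond the same 1σ limit) is satisfied at point 7.

rule 3 at point 7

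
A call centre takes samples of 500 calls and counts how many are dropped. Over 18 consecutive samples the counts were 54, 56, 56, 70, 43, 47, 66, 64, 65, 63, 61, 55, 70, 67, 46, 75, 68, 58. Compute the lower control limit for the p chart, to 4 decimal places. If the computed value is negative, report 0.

p̄ = Σdᵢ / (k·n) = 1084 / (18 × 500) = 0.12044
LCL = p̄ − 3·√(p̄(1−p̄)/n) = 0.12044 − 3 × 0.01456 = 0.07678

0.0768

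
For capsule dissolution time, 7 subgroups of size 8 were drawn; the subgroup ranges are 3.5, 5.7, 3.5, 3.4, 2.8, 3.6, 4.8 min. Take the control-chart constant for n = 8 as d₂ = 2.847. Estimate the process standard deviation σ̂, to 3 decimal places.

1.370

R̄ = (3.5 + 5.7 + 3.5 + 3.4 + 2.8 + 3.6 + 4.8) / 7 = 3.9000
σ̂ = R̄ / d₂ = 3.9000 / 2.847 = 1.3699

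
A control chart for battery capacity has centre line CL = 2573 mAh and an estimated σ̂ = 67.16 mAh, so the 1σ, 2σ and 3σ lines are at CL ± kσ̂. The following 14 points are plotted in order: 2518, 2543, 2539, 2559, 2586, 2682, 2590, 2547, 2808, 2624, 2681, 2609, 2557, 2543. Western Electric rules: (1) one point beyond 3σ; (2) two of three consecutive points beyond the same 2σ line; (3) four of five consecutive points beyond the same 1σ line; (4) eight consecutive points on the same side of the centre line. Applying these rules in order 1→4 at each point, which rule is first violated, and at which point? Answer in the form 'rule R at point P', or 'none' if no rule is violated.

rule 1 at point 9

Zone of each point (C = within 1σ̂, B = 1σ̂–2σ̂, A = 2σ̂–3σ̂, * = beyond 3σ̂; sign = side of CL): 1:-C, 2:-C, 3:-C, 4:-C, 5:+C, 6:+B, 7:+C, 8:-C, 9:+*, 10:+C, 11:+B, 12:+C, 13:-C, 14:-C
Rule 1 (one point beyond the 3σ limits) is satisfied at point 9.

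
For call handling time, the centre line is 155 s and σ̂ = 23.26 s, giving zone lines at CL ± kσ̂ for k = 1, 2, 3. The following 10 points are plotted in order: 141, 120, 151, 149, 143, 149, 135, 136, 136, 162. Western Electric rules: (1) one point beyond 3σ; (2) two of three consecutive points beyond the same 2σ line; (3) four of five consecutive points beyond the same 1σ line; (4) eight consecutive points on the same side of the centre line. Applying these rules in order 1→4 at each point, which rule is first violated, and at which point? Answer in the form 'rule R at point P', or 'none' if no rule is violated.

Zone of each point (C = within 1σ̂, B = 1σ̂–2σ̂, A = 2σ̂–3σ̂, * = beyond 3σ̂; sign = side of CL): 1:-C, 2:-B, 3:-C, 4:-C, 5:-C, 6:-C, 7:-C, 8:-C, 9:-C, 10:+C
Rule 4 (eight consecutive points on the same side of the centre line) is satisfied at point 8.

rule 4 at point 8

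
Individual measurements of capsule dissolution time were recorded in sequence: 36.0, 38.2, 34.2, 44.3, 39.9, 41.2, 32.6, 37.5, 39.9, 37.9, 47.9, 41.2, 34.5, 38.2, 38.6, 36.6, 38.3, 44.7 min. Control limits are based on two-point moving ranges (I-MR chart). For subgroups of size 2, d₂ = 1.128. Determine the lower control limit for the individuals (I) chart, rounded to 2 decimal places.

26.86

X̄ = (36.0 + 38.2 + 34.2 + 44.3 + 39.9 + 41.2 + 32.6 + 37.5 + 39.9 + 37.9 + 47.9 + 41.2 + 34.5 + 38.2 + 38.6 + 36.6 + 38.3 + 44.7) / 18 = 38.9833
Moving ranges: 2.2, 4.0, 10.1, 4.4, 1.3, 8.6, 4.9, 2.4, 2.0, 10.0, 6.7, 6.7, 3.7, 0.4, 2.0, 1.7, 6.4; M̄R̄ = 77.5000 / 17 = 4.5588
LCL = X̄ − 3·M̄R̄/d₂ = 38.9833 − 3 × 4.5588 / 1.128 = 26.8588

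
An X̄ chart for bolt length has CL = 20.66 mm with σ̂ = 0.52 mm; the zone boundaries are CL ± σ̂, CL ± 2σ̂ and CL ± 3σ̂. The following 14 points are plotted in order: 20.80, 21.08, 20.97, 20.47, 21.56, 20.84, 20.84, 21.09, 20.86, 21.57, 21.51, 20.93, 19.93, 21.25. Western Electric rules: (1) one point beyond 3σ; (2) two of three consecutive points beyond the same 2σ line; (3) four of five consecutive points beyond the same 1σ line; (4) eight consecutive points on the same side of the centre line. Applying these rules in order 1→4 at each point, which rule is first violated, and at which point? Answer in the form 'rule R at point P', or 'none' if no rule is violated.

rule 4 at point 12

Zone of each point (C = within 1σ̂, B = 1σ̂–2σ̂, A = 2σ̂–3σ̂, * = beyond 3σ̂; sign = side of CL): 1:+C, 2:+C, 3:+C, 4:-C, 5:+B, 6:+C, 7:+C, 8:+C, 9:+C, 10:+B, 11:+B, 12:+C, 13:-B, 14:+B
Rule 4 (eight consecutive points on the same side of the centre line) is satisfied at point 12.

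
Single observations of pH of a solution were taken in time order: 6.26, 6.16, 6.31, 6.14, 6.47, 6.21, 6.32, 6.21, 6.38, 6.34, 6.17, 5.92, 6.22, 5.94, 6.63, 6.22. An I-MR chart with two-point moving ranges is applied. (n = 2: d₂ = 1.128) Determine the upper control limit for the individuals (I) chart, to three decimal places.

6.871

X̄ = (6.26 + 6.16 + 6.31 + 6.14 + 6.47 + 6.21 + 6.32 + 6.21 + 6.38 + 6.34 + 6.17 + 5.92 + 6.22 + 5.94 + 6.63 + 6.22) / 16 = 6.2438
Moving ranges: 0.10, 0.15, 0.17, 0.33, 0.26, 0.11, 0.11, 0.17, 0.04, 0.17, 0.25, 0.30, 0.28, 0.69, 0.41; M̄R̄ = 3.5400 / 15 = 0.2360
UCL = X̄ + 3·M̄R̄/d₂ = 6.2438 + 3 × 0.2360 / 1.128 = 6.8714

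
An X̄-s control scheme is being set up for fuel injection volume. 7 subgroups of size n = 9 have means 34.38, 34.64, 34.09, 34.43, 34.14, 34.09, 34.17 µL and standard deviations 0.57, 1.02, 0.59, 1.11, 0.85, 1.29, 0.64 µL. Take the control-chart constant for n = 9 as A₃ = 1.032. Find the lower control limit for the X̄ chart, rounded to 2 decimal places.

X̄̄ = (34.38 + 34.64 + 34.09 + 34.43 + 34.14 + 34.09 + 34.17) / 7 = 34.2771
s̄ = (0.57 + 1.02 + 0.59 + 1.11 + 0.85 + 1.29 + 0.64) / 7 = 0.8671
LCL = X̄̄ − A₃·s̄ = 34.2771 − 1.032 × 0.8671 = 33.3823

33.38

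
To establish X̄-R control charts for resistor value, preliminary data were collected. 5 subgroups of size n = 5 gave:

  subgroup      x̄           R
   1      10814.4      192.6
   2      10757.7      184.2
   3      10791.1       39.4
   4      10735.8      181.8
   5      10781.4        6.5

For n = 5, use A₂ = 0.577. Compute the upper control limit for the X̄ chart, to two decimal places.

10845.84

X̄̄ = (10814.4 + 10757.7 + 10791.1 + 10735.8 + 10781.4) / 5 = 53880.4000 / 5 = 10776.0800
R̄ = (192.6 + 184.2 + 39.4 + 181.8 + 6.5) / 5 = 604.5000 / 5 = 120.9000
UCL = X̄̄ + A₂·R̄ = 10776.0800 + 0.577 × 120.9000 = 10845.8393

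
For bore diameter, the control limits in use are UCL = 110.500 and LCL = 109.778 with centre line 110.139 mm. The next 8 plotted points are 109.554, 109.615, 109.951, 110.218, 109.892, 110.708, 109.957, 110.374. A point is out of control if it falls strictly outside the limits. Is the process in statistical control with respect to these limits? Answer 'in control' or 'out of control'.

out of control

Compare each point to [109.778, 110.500]: sample 1 = 109.554 < LCL; sample 2 = 109.615 < LCL; sample 6 = 110.708 > UCL.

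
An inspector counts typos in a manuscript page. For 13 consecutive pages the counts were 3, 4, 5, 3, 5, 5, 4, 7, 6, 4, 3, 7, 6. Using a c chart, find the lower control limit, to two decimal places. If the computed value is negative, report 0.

0.00

c̄ = (3 + 4 + 5 + 3 + 5 + 5 + 4 + 7 + 6 + 4 + 3 + 7 + 6) / 13 = 62 / 13 = 4.7692
LCL = c̄ − 3√c̄ = 4.7692 − 3 × 2.1839 = -1.7823 → 0 (cannot be negative)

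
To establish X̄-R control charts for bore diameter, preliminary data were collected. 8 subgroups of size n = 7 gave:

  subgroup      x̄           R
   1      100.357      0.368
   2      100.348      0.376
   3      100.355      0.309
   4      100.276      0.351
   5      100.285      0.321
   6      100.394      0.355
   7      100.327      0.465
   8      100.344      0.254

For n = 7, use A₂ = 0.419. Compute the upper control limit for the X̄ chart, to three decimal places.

X̄̄ = (100.357 + 100.348 + 100.355 + 100.276 + 100.285 + 100.394 + 100.327 + 100.344) / 8 = 802.6860 / 8 = 100.3358
R̄ = (0.368 + 0.376 + 0.309 + 0.351 + 0.321 + 0.355 + 0.465 + 0.254) / 8 = 2.7990 / 8 = 0.3499
UCL = X̄̄ + A₂·R̄ = 100.3358 + 0.419 × 0.3499 = 100.4823

100.482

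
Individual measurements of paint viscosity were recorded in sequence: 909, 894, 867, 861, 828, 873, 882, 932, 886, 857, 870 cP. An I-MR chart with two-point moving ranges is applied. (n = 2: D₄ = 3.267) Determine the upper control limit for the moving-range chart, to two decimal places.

Moving ranges: 15, 27, 6, 33, 45, 9, 50, 46, 29, 13; M̄R̄ = 273.0000 / 10 = 27.3000
UCL_MR = D₄·M̄R̄ = 3.267 × 27.3000 = 89.1891

89.19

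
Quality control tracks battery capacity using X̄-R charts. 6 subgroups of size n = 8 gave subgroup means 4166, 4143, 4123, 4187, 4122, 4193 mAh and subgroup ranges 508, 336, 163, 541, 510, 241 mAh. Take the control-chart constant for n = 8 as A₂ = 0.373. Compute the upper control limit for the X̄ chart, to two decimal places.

4298.59

X̄̄ = (4166 + 4143 + 4123 + 4187 + 4122 + 4193) / 6 = 24934.0000 / 6 = 4155.6667
R̄ = (508 + 336 + 163 + 541 + 510 + 241) / 6 = 2299.0000 / 6 = 383.1667
UCL = X̄̄ + A₂·R̄ = 4155.6667 + 0.373 × 383.1667 = 4298.5878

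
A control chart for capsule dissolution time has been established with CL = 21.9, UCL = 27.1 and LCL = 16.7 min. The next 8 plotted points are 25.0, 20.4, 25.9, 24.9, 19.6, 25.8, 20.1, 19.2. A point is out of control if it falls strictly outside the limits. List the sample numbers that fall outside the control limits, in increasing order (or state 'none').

All 8 points lie within [16.7, 27.1].

none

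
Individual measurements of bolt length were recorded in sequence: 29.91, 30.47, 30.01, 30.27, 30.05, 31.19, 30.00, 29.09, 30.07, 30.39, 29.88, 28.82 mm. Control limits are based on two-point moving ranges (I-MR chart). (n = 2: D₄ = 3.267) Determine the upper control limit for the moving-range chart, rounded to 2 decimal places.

2.26

Moving ranges: 0.56, 0.46, 0.26, 0.22, 1.14, 1.19, 0.91, 0.98, 0.32, 0.51, 1.06; M̄R̄ = 7.6100 / 11 = 0.6918
UCL_MR = D₄·M̄R̄ = 3.267 × 0.6918 = 2.2602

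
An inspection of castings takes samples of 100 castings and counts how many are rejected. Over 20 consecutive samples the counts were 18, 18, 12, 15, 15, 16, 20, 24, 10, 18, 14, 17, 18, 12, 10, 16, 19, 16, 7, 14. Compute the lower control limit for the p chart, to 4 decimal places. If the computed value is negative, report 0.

0.0461

p̄ = Σdᵢ / (k·n) = 309 / (20 × 100) = 0.15450
LCL = p̄ − 3·√(p̄(1−p̄)/n) = 0.15450 − 3 × 0.03614 = 0.04607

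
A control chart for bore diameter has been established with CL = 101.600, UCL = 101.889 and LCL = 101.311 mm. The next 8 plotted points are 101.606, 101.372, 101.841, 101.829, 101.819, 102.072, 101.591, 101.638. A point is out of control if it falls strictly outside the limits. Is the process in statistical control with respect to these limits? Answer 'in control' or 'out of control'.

out of control

Compare each point to [101.311, 101.889]: sample 6 = 102.072 > UCL.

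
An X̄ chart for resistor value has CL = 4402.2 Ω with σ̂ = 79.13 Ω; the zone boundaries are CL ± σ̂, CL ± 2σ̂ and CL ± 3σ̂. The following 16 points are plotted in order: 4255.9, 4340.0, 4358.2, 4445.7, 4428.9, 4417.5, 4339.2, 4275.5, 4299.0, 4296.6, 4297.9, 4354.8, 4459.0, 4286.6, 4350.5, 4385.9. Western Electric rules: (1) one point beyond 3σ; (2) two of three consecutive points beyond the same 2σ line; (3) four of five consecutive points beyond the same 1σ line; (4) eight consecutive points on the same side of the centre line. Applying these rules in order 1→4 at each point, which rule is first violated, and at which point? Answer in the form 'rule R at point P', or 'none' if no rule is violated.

rule 3 at point 11

Zone of each point (C = within 1σ̂, B = 1σ̂–2σ̂, A = 2σ̂–3σ̂, * = beyond 3σ̂; sign = side of CL): 1:-B, 2:-C, 3:-C, 4:+C, 5:+C, 6:+C, 7:-C, 8:-B, 9:-B, 10:-B, 11:-B, 12:-C, 13:+C, 14:-B, 15:-C, 16:-C
Rule 3 (four of five consecutive points beyond the same 1σ limit) is satisfied at point 11.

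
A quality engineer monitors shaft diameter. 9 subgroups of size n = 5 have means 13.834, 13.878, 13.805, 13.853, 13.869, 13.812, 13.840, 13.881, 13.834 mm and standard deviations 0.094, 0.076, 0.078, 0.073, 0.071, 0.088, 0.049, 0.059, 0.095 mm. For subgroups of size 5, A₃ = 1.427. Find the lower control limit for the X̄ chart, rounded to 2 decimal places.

13.74

X̄̄ = (13.834 + 13.878 + 13.805 + 13.853 + 13.869 + 13.812 + 13.840 + 13.881 + 13.834) / 9 = 13.8451
s̄ = (0.094 + 0.076 + 0.078 + 0.073 + 0.071 + 0.088 + 0.049 + 0.059 + 0.095) / 9 = 0.0759
LCL = X̄̄ − A₃·s̄ = 13.8451 − 1.427 × 0.0759 = 13.7368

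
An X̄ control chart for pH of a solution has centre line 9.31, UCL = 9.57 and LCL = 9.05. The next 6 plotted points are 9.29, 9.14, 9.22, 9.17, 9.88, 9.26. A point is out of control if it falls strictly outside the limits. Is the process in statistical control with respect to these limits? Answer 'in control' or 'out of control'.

Compare each point to [9.05, 9.57]: sample 5 = 9.88 > UCL.

out of control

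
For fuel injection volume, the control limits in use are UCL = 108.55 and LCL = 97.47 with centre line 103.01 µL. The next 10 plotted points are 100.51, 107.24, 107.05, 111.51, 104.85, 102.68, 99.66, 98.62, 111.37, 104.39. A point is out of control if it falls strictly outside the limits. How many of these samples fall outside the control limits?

Compare each point to [97.47, 108.55]: sample 4 = 111.51 > UCL; sample 9 = 111.37 > UCL.

2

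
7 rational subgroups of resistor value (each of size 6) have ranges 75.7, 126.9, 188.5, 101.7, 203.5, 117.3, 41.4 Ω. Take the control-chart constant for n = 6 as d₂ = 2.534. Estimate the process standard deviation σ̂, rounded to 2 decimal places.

48.20

R̄ = (75.7 + 126.9 + 188.5 + 101.7 + 203.5 + 117.3 + 41.4) / 7 = 122.1429
σ̂ = R̄ / d₂ = 122.1429 / 2.534 = 48.2016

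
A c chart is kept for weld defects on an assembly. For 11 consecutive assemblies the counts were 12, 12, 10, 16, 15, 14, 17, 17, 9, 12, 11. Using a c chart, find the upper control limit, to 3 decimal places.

c̄ = (12 + 12 + 10 + 16 + 15 + 14 + 17 + 17 + 9 + 12 + 11) / 11 = 145 / 11 = 13.1818
UCL = c̄ + 3√c̄ = 13.1818 + 3 × √13.1818 = 13.1818 + 3 × 3.6307 = 24.0739

24.074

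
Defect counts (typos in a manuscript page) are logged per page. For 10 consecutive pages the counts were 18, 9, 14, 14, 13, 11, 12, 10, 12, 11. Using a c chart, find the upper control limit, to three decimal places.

22.964

c̄ = (18 + 9 + 14 + 14 + 13 + 11 + 12 + 10 + 12 + 11) / 10 = 124 / 10 = 12.4000
UCL = c̄ + 3√c̄ = 12.4000 + 3 × √12.4000 = 12.4000 + 3 × 3.5214 = 22.9641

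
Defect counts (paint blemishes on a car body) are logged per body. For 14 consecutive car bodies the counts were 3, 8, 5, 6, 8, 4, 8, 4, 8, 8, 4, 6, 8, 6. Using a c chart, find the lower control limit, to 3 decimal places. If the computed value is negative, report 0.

0.000

c̄ = (3 + 8 + 5 + 6 + 8 + 4 + 8 + 4 + 8 + 8 + 4 + 6 + 8 + 6) / 14 = 86 / 14 = 6.1429
LCL = c̄ − 3√c̄ = 6.1429 − 3 × 2.4785 = -1.2926 → 0 (cannot be negative)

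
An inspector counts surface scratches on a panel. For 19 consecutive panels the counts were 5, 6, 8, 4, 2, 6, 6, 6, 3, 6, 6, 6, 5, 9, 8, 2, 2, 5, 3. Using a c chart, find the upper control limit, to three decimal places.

c̄ = (5 + 6 + 8 + 4 + 2 + 6 + 6 + 6 + 3 + 6 + 6 + 6 + 5 + 9 + 8 + 2 + 2 + 5 + 3) / 19 = 98 / 19 = 5.1579
UCL = c̄ + 3√c̄ = 5.1579 + 3 × √5.1579 = 5.1579 + 3 × 2.2711 = 11.9712

11.971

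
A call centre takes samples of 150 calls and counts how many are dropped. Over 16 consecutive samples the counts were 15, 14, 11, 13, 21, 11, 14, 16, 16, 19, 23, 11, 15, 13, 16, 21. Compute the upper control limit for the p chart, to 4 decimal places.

0.1784

p̄ = Σdᵢ / (k·n) = 249 / (16 × 150) = 0.10375
UCL = p̄ + 3·√(p̄(1−p̄)/n) = 0.10375 + 3 × √(0.10375×0.89625/150) = 0.10375 + 3 × 0.02490 = 0.17844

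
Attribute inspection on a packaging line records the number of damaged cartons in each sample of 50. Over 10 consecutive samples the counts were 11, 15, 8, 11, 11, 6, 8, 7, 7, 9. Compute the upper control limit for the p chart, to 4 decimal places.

p̄ = Σdᵢ / (k·n) = 93 / (10 × 50) = 0.18600
UCL = p̄ + 3·√(p̄(1−p̄)/n) = 0.18600 + 3 × √(0.18600×0.81400/50) = 0.18600 + 3 × 0.05503 = 0.35108

0.3511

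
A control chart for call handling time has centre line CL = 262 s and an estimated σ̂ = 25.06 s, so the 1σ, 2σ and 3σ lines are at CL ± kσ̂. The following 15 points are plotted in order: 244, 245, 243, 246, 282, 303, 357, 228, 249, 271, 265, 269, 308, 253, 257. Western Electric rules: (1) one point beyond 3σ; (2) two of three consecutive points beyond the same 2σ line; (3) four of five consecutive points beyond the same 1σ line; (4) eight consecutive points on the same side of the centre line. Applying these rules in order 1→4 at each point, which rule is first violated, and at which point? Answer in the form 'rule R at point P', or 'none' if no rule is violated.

rule 1 at point 7

Zone of each point (C = within 1σ̂, B = 1σ̂–2σ̂, A = 2σ̂–3σ̂, * = beyond 3σ̂; sign = side of CL): 1:-C, 2:-C, 3:-C, 4:-C, 5:+C, 6:+B, 7:+*, 8:-B, 9:-C, 10:+C, 11:+C, 12:+C, 13:+B, 14:-C, 15:-C
Rule 1 (one point beyond the 3σ limits) is satisfied at point 7.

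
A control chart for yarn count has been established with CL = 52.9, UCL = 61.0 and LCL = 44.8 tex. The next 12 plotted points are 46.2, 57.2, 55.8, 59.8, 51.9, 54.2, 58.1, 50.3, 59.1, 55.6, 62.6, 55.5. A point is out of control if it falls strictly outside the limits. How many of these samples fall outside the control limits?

1

Compare each point to [44.8, 61.0]: sample 11 = 62.6 > UCL.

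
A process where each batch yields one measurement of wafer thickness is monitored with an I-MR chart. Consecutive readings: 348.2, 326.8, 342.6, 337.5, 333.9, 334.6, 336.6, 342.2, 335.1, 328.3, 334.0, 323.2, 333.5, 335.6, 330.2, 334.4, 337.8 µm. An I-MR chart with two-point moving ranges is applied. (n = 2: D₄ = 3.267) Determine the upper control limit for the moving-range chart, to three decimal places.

Moving ranges: 21.4, 15.8, 5.1, 3.6, 0.7, 2.0, 5.6, 7.1, 6.8, 5.7, 10.8, 10.3, 2.1, 5.4, 4.2, 3.4; M̄R̄ = 110.0000 / 16 = 6.8750
UCL_MR = D₄·M̄R̄ = 3.267 × 6.8750 = 22.4606

22.461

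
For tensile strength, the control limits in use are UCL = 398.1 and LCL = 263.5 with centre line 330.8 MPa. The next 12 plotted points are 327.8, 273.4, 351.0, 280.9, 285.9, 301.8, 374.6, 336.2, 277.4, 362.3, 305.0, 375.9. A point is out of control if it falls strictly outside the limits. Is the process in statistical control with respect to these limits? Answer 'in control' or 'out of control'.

All 12 points lie within [263.5, 398.1].

in control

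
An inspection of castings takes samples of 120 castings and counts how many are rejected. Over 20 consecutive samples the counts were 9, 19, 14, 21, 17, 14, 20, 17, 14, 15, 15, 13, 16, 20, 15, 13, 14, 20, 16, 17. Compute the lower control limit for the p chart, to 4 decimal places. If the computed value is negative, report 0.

p̄ = Σdᵢ / (k·n) = 319 / (20 × 120) = 0.13292
LCL = p̄ − 3·√(p̄(1−p̄)/n) = 0.13292 − 3 × 0.03099 = 0.03994

0.0399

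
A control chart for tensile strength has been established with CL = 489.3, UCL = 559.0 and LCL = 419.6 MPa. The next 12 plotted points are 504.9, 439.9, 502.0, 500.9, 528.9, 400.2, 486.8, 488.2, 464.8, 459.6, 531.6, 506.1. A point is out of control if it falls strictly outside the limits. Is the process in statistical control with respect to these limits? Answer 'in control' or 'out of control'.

out of control

Compare each point to [419.6, 559.0]: sample 6 = 400.2 < LCL.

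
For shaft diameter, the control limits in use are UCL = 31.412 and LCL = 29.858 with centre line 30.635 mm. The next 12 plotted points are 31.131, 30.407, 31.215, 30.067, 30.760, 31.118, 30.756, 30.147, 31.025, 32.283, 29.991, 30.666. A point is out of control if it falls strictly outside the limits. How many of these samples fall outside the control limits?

Compare each point to [29.858, 31.412]: sample 10 = 32.283 > UCL.

1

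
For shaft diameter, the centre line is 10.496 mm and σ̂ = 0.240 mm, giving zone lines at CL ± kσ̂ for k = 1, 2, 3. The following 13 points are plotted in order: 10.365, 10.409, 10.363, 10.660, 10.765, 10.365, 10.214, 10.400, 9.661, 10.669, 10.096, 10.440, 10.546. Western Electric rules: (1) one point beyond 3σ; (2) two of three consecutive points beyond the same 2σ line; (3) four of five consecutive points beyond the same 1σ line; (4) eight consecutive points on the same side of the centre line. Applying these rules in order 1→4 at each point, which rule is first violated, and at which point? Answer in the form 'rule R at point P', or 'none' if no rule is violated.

Zone of each point (C = within 1σ̂, B = 1σ̂–2σ̂, A = 2σ̂–3σ̂, * = beyond 3σ̂; sign = side of CL): 1:-C, 2:-C, 3:-C, 4:+C, 5:+B, 6:-C, 7:-B, 8:-C, 9:-*, 10:+C, 11:-B, 12:-C, 13:+C
Rule 1 (one point beyond the 3σ limits) is satisfied at point 9.

rule 1 at point 9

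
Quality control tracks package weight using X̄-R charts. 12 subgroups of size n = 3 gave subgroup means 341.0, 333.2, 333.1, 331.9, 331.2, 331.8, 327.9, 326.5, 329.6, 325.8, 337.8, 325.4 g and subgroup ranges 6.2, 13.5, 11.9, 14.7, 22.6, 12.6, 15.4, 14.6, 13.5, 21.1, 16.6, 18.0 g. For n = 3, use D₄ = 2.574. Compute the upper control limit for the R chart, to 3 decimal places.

R̄ = (6.2 + 13.5 + 11.9 + 14.7 + 22.6 + 12.6 + 15.4 + 14.6 + 13.5 + 21.1 + 16.6 + 18.0) / 12 = 180.7000 / 12 = 15.0583
UCL_R = D₄·R̄ = 2.574 × 15.0583 = 38.7602

38.760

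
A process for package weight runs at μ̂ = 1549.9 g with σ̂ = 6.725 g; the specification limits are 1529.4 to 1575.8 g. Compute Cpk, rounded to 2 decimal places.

Cpu = (USL − μ̂) / (3σ̂) = (1575.8 − 1549.9) / (3 × 6.725) = 1.2838; Cpl = (μ̂ − LSL) / (3σ̂) = (1549.9 − 1529.4) / (3 × 6.725) = 1.0161; Cpk = min(Cpu, Cpl) = 1.0161

1.02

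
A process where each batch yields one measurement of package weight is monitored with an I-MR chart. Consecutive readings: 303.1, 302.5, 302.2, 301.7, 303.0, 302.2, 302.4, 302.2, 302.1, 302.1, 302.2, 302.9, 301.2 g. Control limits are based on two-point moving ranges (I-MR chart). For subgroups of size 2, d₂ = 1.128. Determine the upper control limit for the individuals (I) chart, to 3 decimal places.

X̄ = (303.1 + 302.5 + 302.2 + 301.7 + 303.0 + 302.2 + 302.4 + 302.2 + 302.1 + 302.1 + 302.2 + 302.9 + 301.2) / 13 = 302.2923
Moving ranges: 0.6, 0.3, 0.5, 1.3, 0.8, 0.2, 0.2, 0.1, 0.0, 0.1, 0.7, 1.7; M̄R̄ = 6.5000 / 12 = 0.5417
UCL = X̄ + 3·M̄R̄/d₂ = 302.2923 + 3 × 0.5417 / 1.128 = 303.7329

303.733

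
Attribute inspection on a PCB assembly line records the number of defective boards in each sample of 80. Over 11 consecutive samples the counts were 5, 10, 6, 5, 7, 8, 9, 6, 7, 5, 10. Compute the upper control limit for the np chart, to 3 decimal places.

14.717

p̄ = Σdᵢ / (k·n) = 78 / (11 × 80) = 0.08864
UCL = np̄ + 3·√(np̄(1−p̄)) = 7.0909 + 3 × √(7.0909×0.91136) = 7.0909 + 3 × 2.5421 = 14.7173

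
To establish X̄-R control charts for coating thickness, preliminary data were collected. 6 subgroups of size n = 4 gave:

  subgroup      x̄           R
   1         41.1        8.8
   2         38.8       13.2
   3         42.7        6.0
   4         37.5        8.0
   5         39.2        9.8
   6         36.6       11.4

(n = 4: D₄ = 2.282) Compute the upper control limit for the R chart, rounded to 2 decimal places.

R̄ = (8.8 + 13.2 + 6.0 + 8.0 + 9.8 + 11.4) / 6 = 57.2000 / 6 = 9.5333
UCL_R = D₄·R̄ = 2.282 × 9.5333 = 21.7551

21.76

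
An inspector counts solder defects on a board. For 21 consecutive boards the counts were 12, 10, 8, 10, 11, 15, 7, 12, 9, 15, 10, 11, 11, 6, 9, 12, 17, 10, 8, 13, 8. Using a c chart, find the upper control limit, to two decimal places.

c̄ = (12 + 10 + 8 + 10 + 11 + 15 + 7 + 12 + 9 + 15 + 10 + 11 + 11 + 6 + 9 + 12 + 17 + 10 + 8 + 13 + 8) / 21 = 224 / 21 = 10.6667
UCL = c̄ + 3√c̄ = 10.6667 + 3 × √10.6667 = 10.6667 + 3 × 3.2660 = 20.4646

20.46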